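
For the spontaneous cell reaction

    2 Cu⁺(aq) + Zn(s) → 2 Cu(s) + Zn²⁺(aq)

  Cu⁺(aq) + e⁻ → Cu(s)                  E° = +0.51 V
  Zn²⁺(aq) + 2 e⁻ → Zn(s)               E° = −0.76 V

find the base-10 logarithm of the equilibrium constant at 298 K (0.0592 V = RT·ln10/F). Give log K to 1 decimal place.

The Cu⁺/Cu couple is reduced (cathode); E°cell = +0.51 − (−0.76) = +1.27 V with n = 2.
At equilibrium E = 0, so log K = nE°cell / 0.0592 = (2)(+1.27) / 0.0592 = 42.9.

log K = 42.9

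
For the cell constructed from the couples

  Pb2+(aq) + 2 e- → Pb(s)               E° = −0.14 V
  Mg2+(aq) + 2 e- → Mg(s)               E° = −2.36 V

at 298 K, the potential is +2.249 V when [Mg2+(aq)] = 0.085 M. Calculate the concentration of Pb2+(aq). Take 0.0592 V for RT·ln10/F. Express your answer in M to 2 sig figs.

With Pb²⁺/Pb at the cathode and Mg²⁺/Mg at the anode, E°cell = −0.14 − (−2.36) = +2.22 V (n = 2).
Since E = E° − (0.0592/n)·log Q, log Q = n(E° − E)/0.0592 = −0.980.
Balancing electrons gives Pb2+(aq) + Mg(s) → Pb(s) + Mg2+(aq); thus Q = [Mg2+(aq)] / [Pb2+(aq)].
Solving for the unknown gives log [Pb2+(aq)] = −0.091, so [Pb2+(aq)] ≈ 0.81 M.

0.81 M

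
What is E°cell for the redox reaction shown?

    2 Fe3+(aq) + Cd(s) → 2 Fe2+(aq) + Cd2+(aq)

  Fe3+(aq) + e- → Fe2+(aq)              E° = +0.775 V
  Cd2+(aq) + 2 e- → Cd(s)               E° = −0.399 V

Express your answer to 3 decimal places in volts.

+1.174 V

In the reaction as written, Fe3+(aq) is reduced (cathode) and Cd2+(aq) is produced by oxidation at the anode.
E°cell = E°(cathode) − E°(anode) = +0.775 − (−0.399) = +1.174 V.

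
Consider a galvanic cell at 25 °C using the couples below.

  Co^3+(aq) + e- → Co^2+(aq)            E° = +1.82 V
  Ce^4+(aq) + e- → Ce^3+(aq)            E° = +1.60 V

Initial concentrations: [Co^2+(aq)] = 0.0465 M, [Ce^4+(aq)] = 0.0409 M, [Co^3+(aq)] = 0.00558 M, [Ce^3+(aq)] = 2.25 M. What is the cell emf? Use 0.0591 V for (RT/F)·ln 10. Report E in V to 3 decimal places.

+0.268 V

The Co³⁺/Co²⁺ couple has the more positive E°, so it is the cathode; Ce⁴⁺/Ce³⁺ is the anode.
The standard potential is +1.82 − (+1.60) = +0.22 V and the balanced reaction transfers n = 1 electron.
Balancing gives Co^3+(aq) + Ce^3+(aq) → Co^2+(aq) + Ce^4+(aq); hence Q = ([Co^2+(aq)]·[Ce^4+(aq)]) / ([Co^3+(aq)]·[Ce^3+(aq)]) = 0.151 (log Q = −0.820).
By the Nernst equation, E = +0.22 − (0.0591/1)·(−0.820) = +0.268 V.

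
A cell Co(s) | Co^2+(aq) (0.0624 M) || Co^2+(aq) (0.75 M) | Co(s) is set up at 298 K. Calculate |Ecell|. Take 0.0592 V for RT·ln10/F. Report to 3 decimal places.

For a concentration cell E°cell = 0, since both electrodes use the same couple.
The compartment with the higher Co^2+(aq) concentration (0.75 M) acts as the cathode; ions are reduced there and produced at the dilute (0.0624 M) anode.
With n = 2, Ecell = −(0.0592/2)·log([dilute]/[conc]) = −(0.0592/2)·log(0.0624/0.75) = +0.032 V.

0.032 V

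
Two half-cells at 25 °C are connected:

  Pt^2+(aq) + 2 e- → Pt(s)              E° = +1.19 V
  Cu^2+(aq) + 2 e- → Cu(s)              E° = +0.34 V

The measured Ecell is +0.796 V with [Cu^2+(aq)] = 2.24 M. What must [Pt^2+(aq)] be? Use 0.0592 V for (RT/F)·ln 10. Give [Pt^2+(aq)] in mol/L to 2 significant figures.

Pt²⁺/Pt is the cathode (higher E°); E°cell = +1.19 − (+0.34) = +0.85 V with n = 2.
From the Nernst equation, log Q = n(E° − E)/0.0592 = 2·(+0.85 − (+0.796))/0.0592 = 1.824.
The balanced reaction is Pt^2+(aq) + Cu(s) → Pt(s) + Cu^2+(aq), so Q = [Cu^2+(aq)] / [Pt^2+(aq)].
Isolating [Pt^2+(aq)] in Q = 10^{1.824} yields log [Pt^2+(aq)] = −1.474, i.e. 0.034 M.

0.034 M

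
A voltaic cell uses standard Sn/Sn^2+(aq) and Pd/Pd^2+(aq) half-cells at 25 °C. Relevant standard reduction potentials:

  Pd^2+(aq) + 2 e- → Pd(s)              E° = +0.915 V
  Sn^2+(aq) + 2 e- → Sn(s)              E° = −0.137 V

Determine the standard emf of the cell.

+1.052 V

The Pd²⁺/Pd couple has the higher E°, so Pd ion is reduced (cathode) and Sn is oxidized (anode).
E°cell = E°(cathode) − E°(anode) = +0.915 − (−0.137) = +1.052 V.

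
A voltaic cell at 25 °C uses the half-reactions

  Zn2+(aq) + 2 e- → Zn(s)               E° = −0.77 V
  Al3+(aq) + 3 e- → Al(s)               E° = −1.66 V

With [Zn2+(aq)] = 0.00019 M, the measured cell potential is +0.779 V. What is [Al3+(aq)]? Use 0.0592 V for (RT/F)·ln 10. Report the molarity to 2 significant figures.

1.1 M

The Zn²⁺/Zn couple has the larger reduction potential, so it is the cathode: E°cell = −0.77 − (−1.66) = +0.89 V and n = 6.
Since E = E° − (0.0592/n)·log Q, log Q = n(E° − E)/0.0592 = 11.250.
Balancing electrons gives 3 Zn2+(aq) + 2 Al(s) → 3 Zn(s) + 2 Al3+(aq); thus Q = [Al3+(aq)]^2 / [Zn2+(aq)]^3.
Solving for the unknown gives log [Al3+(aq)] = 0.043, so [Al3+(aq)] ≈ 1.1 M.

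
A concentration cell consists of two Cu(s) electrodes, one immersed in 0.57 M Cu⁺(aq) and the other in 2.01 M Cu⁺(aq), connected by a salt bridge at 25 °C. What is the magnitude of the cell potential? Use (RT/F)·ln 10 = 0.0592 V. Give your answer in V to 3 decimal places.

0.032 V

For a concentration cell E°cell = 0, since both electrodes use the same couple.
The compartment with the higher Cu⁺(aq) concentration (2.01 M) acts as the cathode; ions are reduced there and produced at the dilute (0.57 M) anode.
With n = 1, Ecell = −(0.0592/1)·log([dilute]/[conc]) = −(0.0592/1)·log(0.57/2.01) = +0.032 V.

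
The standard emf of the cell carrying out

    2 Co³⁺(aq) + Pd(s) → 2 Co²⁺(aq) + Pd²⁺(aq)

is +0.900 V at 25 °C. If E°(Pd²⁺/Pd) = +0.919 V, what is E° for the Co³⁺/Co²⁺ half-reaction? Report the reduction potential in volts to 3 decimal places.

+1.819 V

In the reaction as written the Co³⁺/Co²⁺ couple is reduced (cathode) and Pd²⁺/Pd is oxidized (anode), so E°cell = E°(Co³⁺/Co²⁺) − E°(Pd²⁺/Pd).
E°(Co³⁺/Co²⁺) = E°cell + E°(anode) = +0.900 + (+0.919) = +1.819 V.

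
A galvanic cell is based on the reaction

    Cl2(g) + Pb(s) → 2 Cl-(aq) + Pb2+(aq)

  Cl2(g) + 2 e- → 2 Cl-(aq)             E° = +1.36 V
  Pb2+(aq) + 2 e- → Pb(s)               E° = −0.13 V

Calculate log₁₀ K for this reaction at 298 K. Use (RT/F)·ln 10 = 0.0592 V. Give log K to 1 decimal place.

The Cl₂/Cl⁻ couple is reduced (cathode); E°cell = +1.36 − (−0.13) = +1.49 V with n = 2.
At equilibrium E = 0, so log K = nE°cell / 0.0592 = (2)(+1.49) / 0.0592 = 50.3.

log K = 50.3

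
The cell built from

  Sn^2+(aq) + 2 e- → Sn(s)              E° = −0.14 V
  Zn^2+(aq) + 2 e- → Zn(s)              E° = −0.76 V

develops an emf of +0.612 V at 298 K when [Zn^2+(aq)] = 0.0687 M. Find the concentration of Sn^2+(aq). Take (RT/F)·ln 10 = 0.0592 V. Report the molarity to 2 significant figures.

The Sn²⁺/Sn couple has the larger reduction potential, so it is the cathode: E°cell = −0.14 − (−0.76) = +0.62 V and n = 2.
From the Nernst equation, log Q = n(E° − E)/0.0592 = 2·(+0.62 − (+0.612))/0.0592 = 0.270.
The balanced reaction is Sn^2+(aq) + Zn(s) → Sn(s) + Zn^2+(aq), so Q = [Zn^2+(aq)] / [Sn^2+(aq)].
Isolating [Sn^2+(aq)] in Q = 10^{0.270} yields log [Sn^2+(aq)] = −1.433, i.e. 0.037 M.

0.037 M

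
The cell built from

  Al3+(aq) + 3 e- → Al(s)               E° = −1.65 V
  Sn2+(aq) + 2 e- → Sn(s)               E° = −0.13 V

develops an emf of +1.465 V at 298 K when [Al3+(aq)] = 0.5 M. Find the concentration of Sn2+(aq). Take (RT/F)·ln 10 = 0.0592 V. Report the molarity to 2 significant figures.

0.0087 M

The Sn²⁺/Sn couple has the larger reduction potential, so it is the cathode: E°cell = −0.13 − (−1.65) = +1.52 V and n = 6.
From the Nernst equation, log Q = n(E° − E)/0.0592 = 6·(+1.52 − (+1.465))/0.0592 = 5.574.
The balanced reaction is 3 Sn2+(aq) + 2 Al(s) → 3 Sn(s) + 2 Al3+(aq), so Q = [Al3+(aq)]^2 / [Sn2+(aq)]^3.
Solving for the unknown gives log [Sn2+(aq)] = −2.059, so [Sn2+(aq)] ≈ 0.0087 M.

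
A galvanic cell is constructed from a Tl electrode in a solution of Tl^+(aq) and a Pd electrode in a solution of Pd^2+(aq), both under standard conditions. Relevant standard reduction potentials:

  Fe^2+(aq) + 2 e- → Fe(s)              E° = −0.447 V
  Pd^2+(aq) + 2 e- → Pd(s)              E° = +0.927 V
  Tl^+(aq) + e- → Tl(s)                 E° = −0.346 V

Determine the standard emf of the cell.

+1.273 V

Of the two couples in this cell, the one with the more positive reduction potential is reduced at the cathode: here that is Pd²⁺/Pd (+0.927 V); Tl⁺/Tl (−0.346 V) is the anode.
E°cell = E°(cathode) − E°(anode) = +0.927 − (−0.346) = +1.273 V.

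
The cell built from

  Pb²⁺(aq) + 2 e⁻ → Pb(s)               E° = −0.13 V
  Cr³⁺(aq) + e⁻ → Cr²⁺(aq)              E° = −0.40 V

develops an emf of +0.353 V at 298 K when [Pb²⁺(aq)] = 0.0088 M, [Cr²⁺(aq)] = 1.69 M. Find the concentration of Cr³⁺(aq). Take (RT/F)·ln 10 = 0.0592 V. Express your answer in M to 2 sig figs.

0.0063 M

With Pb²⁺/Pb at the cathode and Cr³⁺/Cr²⁺ at the anode, E°cell = −0.13 − (−0.40) = +0.27 V (n = 2).
Rearranging E = E° − (0.0592/n)·log Q gives log Q = 2(+0.27 − (+0.353))/0.0592 = −2.804.
The balanced reaction is Pb²⁺(aq) + 2 Cr²⁺(aq) → Pb(s) + 2 Cr³⁺(aq), so Q = [Cr³⁺(aq)]^2 / ([Pb²⁺(aq)]·[Cr²⁺(aq)]^2).
Substituting the known concentrations and solving, log [Cr³⁺(aq)] = −2.202 and [Cr³⁺(aq)] = 0.0063 M.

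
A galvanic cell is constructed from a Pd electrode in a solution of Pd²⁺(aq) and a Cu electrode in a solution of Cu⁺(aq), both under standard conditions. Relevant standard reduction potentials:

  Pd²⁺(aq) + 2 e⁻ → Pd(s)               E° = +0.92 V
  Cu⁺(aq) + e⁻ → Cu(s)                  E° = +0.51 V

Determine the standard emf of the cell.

+0.41 V

Of the two couples in this cell, the one with the more positive reduction potential is reduced at the cathode: here that is Pd²⁺/Pd (+0.92 V); Cu⁺/Cu (+0.51 V) is the anode.
E°cell = E°(cathode) − E°(anode) = +0.92 − (+0.51) = +0.41 V.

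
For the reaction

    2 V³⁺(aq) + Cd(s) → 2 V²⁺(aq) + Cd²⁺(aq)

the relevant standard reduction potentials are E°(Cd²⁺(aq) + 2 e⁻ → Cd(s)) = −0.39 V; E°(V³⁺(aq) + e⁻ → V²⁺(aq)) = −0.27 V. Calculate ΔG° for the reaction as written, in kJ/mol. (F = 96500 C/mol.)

−23.2 kJ/mol

In the reaction as written V³⁺(aq) is reduced, so the V³⁺/V²⁺ couple is the cathode and Cd²⁺/Cd is the anode.
E°cell = −0.27 − (−0.39) = +0.12 V; balancing electrons gives n = 2.
ΔG° = −nFE°cell = −(2)(96500)(+0.12) J/mol = −23.2 kJ/mol.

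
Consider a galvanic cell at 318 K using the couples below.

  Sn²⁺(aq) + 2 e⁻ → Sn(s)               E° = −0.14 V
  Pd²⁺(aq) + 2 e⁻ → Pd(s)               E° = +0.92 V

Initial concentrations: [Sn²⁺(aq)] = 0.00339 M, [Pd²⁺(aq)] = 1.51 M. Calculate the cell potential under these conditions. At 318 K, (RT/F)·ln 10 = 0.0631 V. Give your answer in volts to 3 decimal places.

The Pd²⁺/Pd couple has the more positive E°, so it is the cathode; Sn²⁺/Sn is the anode.
The standard potential is +0.92 − (−0.14) = +1.06 V and the balanced reaction transfers n = 2 electrons.
The balanced reaction is Pd²⁺(aq) + Sn(s) → Pd(s) + Sn²⁺(aq), so Q = [Sn²⁺(aq)] / [Pd²⁺(aq)] = 0.00225 and log Q = −2.649.
Applying E = E° − (RT ln10/nF)·log Q gives +1.06 − (0.0631/2)(−2.649) = +1.144 V.

+1.144 V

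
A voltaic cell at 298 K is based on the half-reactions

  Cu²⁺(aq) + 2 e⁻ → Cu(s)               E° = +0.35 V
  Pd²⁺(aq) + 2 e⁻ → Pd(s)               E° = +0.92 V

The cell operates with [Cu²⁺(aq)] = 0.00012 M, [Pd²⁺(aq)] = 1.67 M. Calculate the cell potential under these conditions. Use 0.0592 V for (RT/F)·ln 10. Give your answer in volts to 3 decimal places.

Since E°(Pd²⁺/Pd) > E°(Cu²⁺/Cu), Pd²⁺/Pd serves as the cathode.
E°cell = E°cat − E°an = +0.92 − (+0.35) = +0.57 V; n = 2.
For the overall reaction Pd²⁺(aq) + Cu(s) → Pd(s) + Cu²⁺(aq), Q = [Cu²⁺(aq)] / [Pd²⁺(aq)] = 7.19×10^−5, giving log Q = −4.144.
By the Nernst equation, E = +0.57 − (0.0592/2)·(−4.144) = +0.693 V.

+0.693 V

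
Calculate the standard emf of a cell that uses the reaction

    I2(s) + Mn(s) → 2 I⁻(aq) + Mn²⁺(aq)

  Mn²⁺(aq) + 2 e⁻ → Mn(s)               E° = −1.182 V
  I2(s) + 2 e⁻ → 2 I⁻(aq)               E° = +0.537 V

I2(s) gains electrons, so the I₂/I⁻ couple is the cathode; the Mn²⁺/Mn couple is the anode.
E°cell = E°(cathode) − E°(anode) = +0.537 − (−1.182) = +1.719 V.

+1.719 V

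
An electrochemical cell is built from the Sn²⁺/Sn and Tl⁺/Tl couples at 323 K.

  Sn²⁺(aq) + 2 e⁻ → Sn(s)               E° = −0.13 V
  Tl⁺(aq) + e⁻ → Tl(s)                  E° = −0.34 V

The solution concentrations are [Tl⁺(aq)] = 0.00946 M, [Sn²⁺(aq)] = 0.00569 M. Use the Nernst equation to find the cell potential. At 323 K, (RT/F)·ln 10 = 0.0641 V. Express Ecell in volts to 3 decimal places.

+0.268 V

Since E°(Sn²⁺/Sn) > E°(Tl⁺/Tl), Sn²⁺/Sn serves as the cathode.
E°cell = −0.13 − (−0.34) = +0.21 V, with n = 2 electrons transferred.
Balancing gives Sn²⁺(aq) + 2 Tl(s) → Sn(s) + 2 Tl⁺(aq); hence Q = [Tl⁺(aq)]^2 / [Sn²⁺(aq)] = 0.0157 (log Q = −1.803).
E = E° − (0.0641/n)·log Q = +0.21 − (0.0641/2)(−1.803) = +0.268 V.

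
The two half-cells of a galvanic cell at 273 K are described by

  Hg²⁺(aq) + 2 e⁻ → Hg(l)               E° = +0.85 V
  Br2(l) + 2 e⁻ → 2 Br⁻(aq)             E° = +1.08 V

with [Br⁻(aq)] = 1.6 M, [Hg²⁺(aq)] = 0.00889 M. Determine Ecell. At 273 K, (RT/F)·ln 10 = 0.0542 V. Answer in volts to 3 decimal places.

+0.275 V

Since E°(Br₂/Br⁻) > E°(Hg²⁺/Hg), Br₂/Br⁻ serves as the cathode.
E°cell = E°cat − E°an = +1.08 − (+0.85) = +0.23 V; n = 2.
Balancing gives Br2(l) + Hg(l) → 2 Br⁻(aq) + Hg²⁺(aq); hence Q = [Br⁻(aq)]^2·[Hg²⁺(aq)] = 0.0228 (log Q = −1.643).
E = E° − (0.0542/n)·log Q = +0.23 − (0.0542/2)(−1.643) = +0.275 V.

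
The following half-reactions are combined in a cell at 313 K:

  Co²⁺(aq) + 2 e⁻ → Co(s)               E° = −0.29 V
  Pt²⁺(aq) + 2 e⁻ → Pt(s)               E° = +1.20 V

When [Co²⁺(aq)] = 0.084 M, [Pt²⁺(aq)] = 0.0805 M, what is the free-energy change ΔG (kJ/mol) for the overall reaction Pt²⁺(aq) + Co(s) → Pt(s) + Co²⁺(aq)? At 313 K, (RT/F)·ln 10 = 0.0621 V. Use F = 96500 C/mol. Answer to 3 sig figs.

−287 kJ/mol

With Pt²⁺/Pt reduced at the cathode, E°cell = +1.20 − (−0.29) = +1.49 V and n = 2.
Here Q = [Co²⁺(aq)] / [Pt²⁺(aq)] = 1.04 (log Q = 0.018), giving E = +1.49 − (0.0621/2)·(0.018) = +1.4894 V.
Finally ΔG = −nFE = −(2)(96500 C/mol)(+1.4894 V) = −287 kJ/mol.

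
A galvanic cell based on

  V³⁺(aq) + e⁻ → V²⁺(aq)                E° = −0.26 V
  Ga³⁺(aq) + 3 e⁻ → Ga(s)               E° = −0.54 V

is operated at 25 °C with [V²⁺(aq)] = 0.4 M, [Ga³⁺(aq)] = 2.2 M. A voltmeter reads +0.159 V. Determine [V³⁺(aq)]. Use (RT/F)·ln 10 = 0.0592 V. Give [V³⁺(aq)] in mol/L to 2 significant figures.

V³⁺/V²⁺ is the cathode (higher E°); E°cell = −0.26 − (−0.54) = +0.28 V with n = 3.
From the Nernst equation, log Q = n(E° − E)/0.0592 = 3·(+0.28 − (+0.159))/0.0592 = 6.132.
The balanced reaction is 3 V³⁺(aq) + Ga(s) → 3 V²⁺(aq) + Ga³⁺(aq), so Q = ([V²⁺(aq)]^3·[Ga³⁺(aq)]) / [V³⁺(aq)]^3.
Isolating [V³⁺(aq)] in Q = 10^{6.132} yields log [V³⁺(aq)] = −2.328, i.e. 0.0047 M.

0.0047 M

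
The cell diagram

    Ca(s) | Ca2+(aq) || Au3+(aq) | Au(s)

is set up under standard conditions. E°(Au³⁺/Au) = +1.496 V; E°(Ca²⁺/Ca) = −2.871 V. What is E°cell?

+4.367 V

By convention the left-hand electrode in cell notation is the anode (oxidation) and the right-hand electrode is the cathode (reduction).
E°cell = E°(right) − E°(left) = +1.496 − (−2.871) = +4.367 V.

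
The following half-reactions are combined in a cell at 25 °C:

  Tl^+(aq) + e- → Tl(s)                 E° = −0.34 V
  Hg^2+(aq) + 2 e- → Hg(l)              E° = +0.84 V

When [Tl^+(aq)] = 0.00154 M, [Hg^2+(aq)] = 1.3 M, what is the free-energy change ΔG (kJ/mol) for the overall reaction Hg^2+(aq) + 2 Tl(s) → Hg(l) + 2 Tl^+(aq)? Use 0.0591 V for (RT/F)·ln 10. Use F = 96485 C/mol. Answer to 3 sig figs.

E°cell = +0.84 − (−0.34) = +1.18 V; the balanced reaction transfers n = 2 electrons.
Here Q = [Tl^+(aq)]^2 / [Hg^2+(aq)] = 1.82×10^−6 (log Q = −5.739), giving E = +1.18 − (0.0591/2)·(−5.739) = +1.3496 V.
ΔG = −nFE = −(2)(96485)(+1.3496) J/mol = −260 kJ/mol.

−260 kJ/mol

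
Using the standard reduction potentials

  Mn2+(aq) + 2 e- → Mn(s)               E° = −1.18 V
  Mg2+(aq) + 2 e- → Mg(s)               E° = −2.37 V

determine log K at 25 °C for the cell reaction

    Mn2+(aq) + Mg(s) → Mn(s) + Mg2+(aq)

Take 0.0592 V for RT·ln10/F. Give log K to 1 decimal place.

log K = 40.2

The Mn²⁺/Mn couple is reduced (cathode); E°cell = −1.18 − (−2.37) = +1.19 V with n = 2.
At equilibrium E = 0, so log K = nE°cell / 0.0592 = (2)(+1.19) / 0.0592 = 40.2.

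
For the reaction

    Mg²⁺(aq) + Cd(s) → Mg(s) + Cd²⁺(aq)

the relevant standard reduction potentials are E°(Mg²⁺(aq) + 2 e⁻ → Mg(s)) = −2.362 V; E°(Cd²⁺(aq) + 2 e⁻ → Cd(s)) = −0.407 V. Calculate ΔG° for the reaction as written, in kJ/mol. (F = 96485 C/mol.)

+377 kJ/mol

In the reaction as written Mg²⁺(aq) is reduced, so the Mg²⁺/Mg couple is the cathode and Cd²⁺/Cd is the anode.
E°cell = −2.362 − (−0.407) = −1.955 V; balancing electrons gives n = 2.
ΔG° = −nFE°cell = −(2)(96485)(−1.955) J/mol = +377 kJ/mol.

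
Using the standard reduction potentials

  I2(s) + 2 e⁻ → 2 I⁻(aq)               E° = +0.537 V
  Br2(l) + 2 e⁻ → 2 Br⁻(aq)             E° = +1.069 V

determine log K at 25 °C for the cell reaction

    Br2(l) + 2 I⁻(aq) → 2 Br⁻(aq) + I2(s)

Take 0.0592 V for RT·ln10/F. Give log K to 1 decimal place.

log K = 18.0

The Br₂/Br⁻ couple is reduced (cathode); E°cell = +1.069 − (+0.537) = +0.532 V with n = 2.
At equilibrium E = 0, so log K = nE°cell / 0.0592 = (2)(+0.532) / 0.0592 = 18.0.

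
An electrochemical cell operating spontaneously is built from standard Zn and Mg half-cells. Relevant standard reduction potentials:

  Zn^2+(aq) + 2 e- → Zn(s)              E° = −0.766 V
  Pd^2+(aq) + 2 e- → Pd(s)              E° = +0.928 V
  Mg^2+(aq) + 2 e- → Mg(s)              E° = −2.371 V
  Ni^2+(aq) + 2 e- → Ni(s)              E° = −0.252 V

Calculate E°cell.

+1.605 V

Of the two couples in this cell, the one with the more positive reduction potential is reduced at the cathode: here that is Zn²⁺/Zn (−0.766 V); Mg²⁺/Mg (−2.371 V) is the anode.
E°cell = E°(cathode) − E°(anode) = −0.766 − (−2.371) = +1.605 V.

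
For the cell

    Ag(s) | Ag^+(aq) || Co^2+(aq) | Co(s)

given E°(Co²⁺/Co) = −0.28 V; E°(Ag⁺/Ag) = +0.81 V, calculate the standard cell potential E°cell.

−1.09 V

By convention the left-hand electrode in cell notation is the anode (oxidation) and the right-hand electrode is the cathode (reduction).
E°cell = E°(right) − E°(left) = −0.28 − (+0.81) = −1.09 V.
The negative sign shows that, as written, the cell would require an external voltage to drive the reaction.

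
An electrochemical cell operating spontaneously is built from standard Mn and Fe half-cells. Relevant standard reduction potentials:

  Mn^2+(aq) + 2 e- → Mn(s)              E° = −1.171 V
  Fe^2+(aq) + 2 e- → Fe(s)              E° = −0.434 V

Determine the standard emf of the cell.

+0.737 V

The Fe²⁺/Fe couple has the higher E°, so Fe ion is reduced (cathode) and Mn is oxidized (anode).
E°cell = E°(cathode) − E°(anode) = −0.434 − (−1.171) = +0.737 V.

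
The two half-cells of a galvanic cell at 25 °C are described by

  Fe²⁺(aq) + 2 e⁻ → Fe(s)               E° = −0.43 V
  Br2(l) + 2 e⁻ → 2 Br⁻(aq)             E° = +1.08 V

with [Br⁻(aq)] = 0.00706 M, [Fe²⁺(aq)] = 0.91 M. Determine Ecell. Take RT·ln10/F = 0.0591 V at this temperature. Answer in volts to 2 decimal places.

+1.64 V

The Br₂/Br⁻ couple has the more positive E°, so it is the cathode; Fe²⁺/Fe is the anode.
The standard potential is +1.08 − (−0.43) = +1.51 V and the balanced reaction transfers n = 2 electrons.
For the overall reaction Br2(l) + Fe(s) → 2 Br⁻(aq) + Fe²⁺(aq), Q = [Br⁻(aq)]^2·[Fe²⁺(aq)] = 4.54×10^−5, giving log Q = −4.343.
By the Nernst equation, E = +1.51 − (0.0591/2)·(−4.343) = +1.64 V.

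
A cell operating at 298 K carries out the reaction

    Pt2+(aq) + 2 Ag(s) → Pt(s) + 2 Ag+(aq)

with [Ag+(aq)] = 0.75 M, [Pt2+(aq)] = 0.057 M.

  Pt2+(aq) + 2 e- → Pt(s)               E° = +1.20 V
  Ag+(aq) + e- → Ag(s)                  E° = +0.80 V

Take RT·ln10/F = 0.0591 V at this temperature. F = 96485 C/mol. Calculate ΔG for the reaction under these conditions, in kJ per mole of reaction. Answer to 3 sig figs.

The standard cell potential is +1.20 − (+0.80) = +0.40 V, with n = 2 electrons in the balanced equation.
Here Q = [Ag+(aq)]^2 / [Pt2+(aq)] = 9.87 (log Q = 0.994), giving E = +0.40 − (0.0591/2)·(0.994) = +0.3706 V.
Then ΔG = −nFE = −2 × 96485 × +0.3706 J/mol = −71.5 kJ/mol.

−71.5 kJ/mol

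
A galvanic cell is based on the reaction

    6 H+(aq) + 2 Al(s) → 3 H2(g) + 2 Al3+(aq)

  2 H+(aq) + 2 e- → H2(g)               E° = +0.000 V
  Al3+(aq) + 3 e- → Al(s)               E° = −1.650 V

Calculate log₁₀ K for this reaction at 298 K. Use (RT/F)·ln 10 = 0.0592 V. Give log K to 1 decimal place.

log K = 167.2

The 2H⁺/H₂ couple is reduced (cathode); E°cell = +0.000 − (−1.650) = +1.650 V with n = 6.
At equilibrium E = 0, so log K = nE°cell / 0.0592 = (6)(+1.650) / 0.0592 = 167.2.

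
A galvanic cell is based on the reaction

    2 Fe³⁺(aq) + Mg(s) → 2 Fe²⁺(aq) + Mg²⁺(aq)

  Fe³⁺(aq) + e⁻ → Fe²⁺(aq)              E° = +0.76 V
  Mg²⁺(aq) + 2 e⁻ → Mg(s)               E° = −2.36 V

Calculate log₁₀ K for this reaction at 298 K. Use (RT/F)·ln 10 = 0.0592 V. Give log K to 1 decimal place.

The Fe³⁺/Fe²⁺ couple is reduced (cathode); E°cell = +0.76 − (−2.36) = +3.12 V with n = 2.
At equilibrium E = 0, so log K = nE°cell / 0.0592 = (2)(+3.12) / 0.0592 = 105.4.

log K = 105.4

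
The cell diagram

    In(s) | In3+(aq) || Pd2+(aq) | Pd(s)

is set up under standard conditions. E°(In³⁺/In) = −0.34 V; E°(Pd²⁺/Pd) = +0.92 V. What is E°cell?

By convention the left-hand electrode in cell notation is the anode (oxidation) and the right-hand electrode is the cathode (reduction).
E°cell = E°(right) − E°(left) = +0.92 − (−0.34) = +1.26 V.

+1.26 V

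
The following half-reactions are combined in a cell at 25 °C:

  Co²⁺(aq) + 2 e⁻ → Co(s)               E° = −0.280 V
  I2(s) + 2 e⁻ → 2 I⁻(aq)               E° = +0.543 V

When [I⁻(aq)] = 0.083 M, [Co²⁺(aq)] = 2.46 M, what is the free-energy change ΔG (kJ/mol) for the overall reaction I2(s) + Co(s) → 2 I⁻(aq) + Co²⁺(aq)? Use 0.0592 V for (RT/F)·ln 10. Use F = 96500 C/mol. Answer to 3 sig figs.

E°cell = +0.543 − (−0.280) = +0.823 V; the balanced reaction transfers n = 2 electrons.
Here Q = [I⁻(aq)]^2·[Co²⁺(aq)] = 0.0169 (log Q = −1.771), giving E = +0.823 − (0.0592/2)·(−1.771) = +0.8754 V.
ΔG = −nFE = −(2)(96500)(+0.8754) J/mol = −169 kJ/mol.

−169 kJ/mol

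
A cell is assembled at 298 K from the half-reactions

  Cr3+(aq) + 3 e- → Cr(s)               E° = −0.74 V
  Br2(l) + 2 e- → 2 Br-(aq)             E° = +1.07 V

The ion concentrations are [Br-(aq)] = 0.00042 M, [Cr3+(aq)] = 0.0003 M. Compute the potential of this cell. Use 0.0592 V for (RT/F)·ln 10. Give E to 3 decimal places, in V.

+2.079 V

Br₂/Br⁻ is reduced (cathode, E° = +1.07 V) and Cr³⁺/Cr is oxidized (anode).
E°cell = +1.07 − (−0.74) = +1.81 V, with n = 6 electrons transferred.
The balanced reaction is 3 Br2(l) + 2 Cr(s) → 6 Br-(aq) + 2 Cr3+(aq), so Q = [Br-(aq)]^6·[Cr3+(aq)]^2 = 4.94×10^−28 and log Q = −27.306.
E = E° − (0.0592/n)·log Q = +1.81 − (0.0592/6)(−27.306) = +2.079 V.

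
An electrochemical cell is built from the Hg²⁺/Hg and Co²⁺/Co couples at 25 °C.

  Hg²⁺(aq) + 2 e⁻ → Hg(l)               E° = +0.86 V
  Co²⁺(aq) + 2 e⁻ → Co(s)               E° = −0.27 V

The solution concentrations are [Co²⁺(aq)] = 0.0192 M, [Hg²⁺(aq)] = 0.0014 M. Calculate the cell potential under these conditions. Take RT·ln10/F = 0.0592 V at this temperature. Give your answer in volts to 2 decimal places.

+1.10 V

The Hg²⁺/Hg couple has the more positive E°, so it is the cathode; Co²⁺/Co is the anode.
E°cell = E°cat − E°an = +0.86 − (−0.27) = +1.13 V; n = 2.
For the overall reaction Hg²⁺(aq) + Co(s) → Hg(l) + Co²⁺(aq), Q = [Co²⁺(aq)] / [Hg²⁺(aq)] = 13.7, giving log Q = 1.137.
E = E° − (0.0592/n)·log Q = +1.13 − (0.0592/2)(1.137) = +1.10 V.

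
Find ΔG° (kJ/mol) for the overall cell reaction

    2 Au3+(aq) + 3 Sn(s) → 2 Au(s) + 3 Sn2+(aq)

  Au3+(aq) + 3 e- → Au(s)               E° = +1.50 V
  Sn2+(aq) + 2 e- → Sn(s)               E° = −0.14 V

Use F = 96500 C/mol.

In the reaction as written Au3+(aq) is reduced, so the Au³⁺/Au couple is the cathode and Sn²⁺/Sn is the anode.
E°cell = +1.50 − (−0.14) = +1.64 V; balancing electrons gives n = 6.
ΔG° = −nFE°cell = −(6)(96500)(+1.64) J/mol = −950 kJ/mol.

−950 kJ/mol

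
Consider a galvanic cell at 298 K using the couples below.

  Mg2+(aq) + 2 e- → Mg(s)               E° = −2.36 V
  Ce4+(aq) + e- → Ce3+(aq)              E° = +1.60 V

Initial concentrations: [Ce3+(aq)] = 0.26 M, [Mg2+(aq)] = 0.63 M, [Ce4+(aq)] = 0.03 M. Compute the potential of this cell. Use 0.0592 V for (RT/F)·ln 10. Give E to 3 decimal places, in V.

+3.910 V

The Ce⁴⁺/Ce³⁺ couple has the more positive E°, so it is the cathode; Mg²⁺/Mg is the anode.
E°cell = +1.60 − (−2.36) = +3.96 V, with n = 2 electrons transferred.
The balanced reaction is 2 Ce4+(aq) + Mg(s) → 2 Ce3+(aq) + Mg2+(aq), so Q = ([Ce3+(aq)]^2·[Mg2+(aq)]) / [Ce4+(aq)]^2 = 47.3 and log Q = 1.675.
By the Nernst equation, E = +3.96 − (0.0592/2)·(1.675) = +3.910 V.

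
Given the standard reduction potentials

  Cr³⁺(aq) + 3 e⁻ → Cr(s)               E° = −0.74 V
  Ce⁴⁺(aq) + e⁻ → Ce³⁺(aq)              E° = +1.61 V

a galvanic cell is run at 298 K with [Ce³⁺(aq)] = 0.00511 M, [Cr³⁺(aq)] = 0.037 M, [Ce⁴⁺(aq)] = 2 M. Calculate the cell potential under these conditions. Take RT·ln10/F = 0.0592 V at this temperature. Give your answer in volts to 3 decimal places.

Ce⁴⁺/Ce³⁺ is reduced (cathode, E° = +1.61 V) and Cr³⁺/Cr is oxidized (anode).
The standard potential is +1.61 − (−0.74) = +2.35 V and the balanced reaction transfers n = 3 electrons.
Balancing gives 3 Ce⁴⁺(aq) + Cr(s) → 3 Ce³⁺(aq) + Cr³⁺(aq); hence Q = ([Ce³⁺(aq)]^3·[Cr³⁺(aq)]) / [Ce⁴⁺(aq)]^3 = 6.17×10^−10 (log Q = −9.210).
Applying E = E° − (RT ln10/nF)·log Q gives +2.35 − (0.0592/3)(−9.210) = +2.532 V.

+2.532 V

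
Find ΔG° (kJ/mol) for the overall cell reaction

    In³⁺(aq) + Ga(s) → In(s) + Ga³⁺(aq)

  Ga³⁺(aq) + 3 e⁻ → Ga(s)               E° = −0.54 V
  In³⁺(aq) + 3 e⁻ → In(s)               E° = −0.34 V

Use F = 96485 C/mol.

In the reaction as written In³⁺(aq) is reduced, so the In³⁺/In couple is the cathode and Ga³⁺/Ga is the anode.
E°cell = −0.34 − (−0.54) = +0.20 V; balancing electrons gives n = 3.
ΔG° = −nFE°cell = −(3)(96485)(+0.20) J/mol = −57.9 kJ/mol.

−57.9 kJ/mol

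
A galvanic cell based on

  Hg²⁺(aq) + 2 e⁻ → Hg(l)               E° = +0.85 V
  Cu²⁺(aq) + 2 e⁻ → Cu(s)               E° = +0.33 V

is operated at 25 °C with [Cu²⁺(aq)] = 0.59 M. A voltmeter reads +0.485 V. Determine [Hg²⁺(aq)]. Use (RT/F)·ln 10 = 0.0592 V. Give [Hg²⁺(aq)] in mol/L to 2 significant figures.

0.039 M

Hg²⁺/Hg is the cathode (higher E°); E°cell = +0.85 − (+0.33) = +0.52 V with n = 2.
Since E = E° − (0.0592/n)·log Q, log Q = n(E° − E)/0.0592 = 1.182.
Balancing electrons gives Hg²⁺(aq) + Cu(s) → Hg(l) + Cu²⁺(aq); thus Q = [Cu²⁺(aq)] / [Hg²⁺(aq)].
Substituting the known concentrations and solving, log [Hg²⁺(aq)] = −1.411 and [Hg²⁺(aq)] = 0.039 M.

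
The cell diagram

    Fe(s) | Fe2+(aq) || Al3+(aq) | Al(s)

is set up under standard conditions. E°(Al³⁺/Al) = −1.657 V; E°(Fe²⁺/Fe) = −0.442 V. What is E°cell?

−1.215 V

By convention the left-hand electrode in cell notation is the anode (oxidation) and the right-hand electrode is the cathode (reduction).
E°cell = E°(right) − E°(left) = −1.657 − (−0.442) = −1.215 V.
The negative sign shows that, as written, the cell would require an external voltage to drive the reaction.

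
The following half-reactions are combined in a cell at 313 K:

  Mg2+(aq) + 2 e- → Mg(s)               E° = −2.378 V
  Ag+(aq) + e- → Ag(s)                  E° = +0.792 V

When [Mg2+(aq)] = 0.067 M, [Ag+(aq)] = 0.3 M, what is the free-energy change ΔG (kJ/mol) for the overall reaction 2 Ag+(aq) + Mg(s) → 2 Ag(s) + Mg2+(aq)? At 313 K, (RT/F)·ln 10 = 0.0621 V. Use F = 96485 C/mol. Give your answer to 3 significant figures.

−612 kJ/mol

With Ag⁺/Ag reduced at the cathode, E°cell = +0.792 − (−2.378) = +3.170 V and n = 2.
Q = [Mg2+(aq)] / [Ag+(aq)]^2 = 0.744, so log Q = −0.128 and E = +3.170 − (0.0621/2)(−0.128) = +3.1740 V.
ΔG = −nFE = −(2)(96485)(+3.1740) J/mol = −612 kJ/mol.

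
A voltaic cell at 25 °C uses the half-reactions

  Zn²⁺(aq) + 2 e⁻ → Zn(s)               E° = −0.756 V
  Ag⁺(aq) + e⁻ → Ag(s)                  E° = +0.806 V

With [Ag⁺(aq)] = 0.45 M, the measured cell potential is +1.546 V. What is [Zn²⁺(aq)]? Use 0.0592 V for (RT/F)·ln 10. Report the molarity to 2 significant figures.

Ag⁺/Ag is the cathode (higher E°); E°cell = +0.806 − (−0.756) = +1.562 V with n = 2.
Rearranging E = E° − (0.0592/n)·log Q gives log Q = 2(+1.562 − (+1.546))/0.0592 = 0.541.
For 2 Ag⁺(aq) + Zn(s) → 2 Ag(s) + Zn²⁺(aq), the reaction quotient is Q = [Zn²⁺(aq)] / [Ag⁺(aq)]^2.
Substituting the known concentrations and solving, log [Zn²⁺(aq)] = −0.153 and [Zn²⁺(aq)] = 0.70 M.

0.70 M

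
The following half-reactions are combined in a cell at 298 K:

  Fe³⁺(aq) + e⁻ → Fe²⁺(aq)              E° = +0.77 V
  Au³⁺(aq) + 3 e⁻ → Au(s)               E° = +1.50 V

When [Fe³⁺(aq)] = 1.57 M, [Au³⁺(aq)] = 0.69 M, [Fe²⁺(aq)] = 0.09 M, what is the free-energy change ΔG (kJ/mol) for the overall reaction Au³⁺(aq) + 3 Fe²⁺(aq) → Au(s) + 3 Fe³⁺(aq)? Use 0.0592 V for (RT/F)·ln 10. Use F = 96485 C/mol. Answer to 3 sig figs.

−189 kJ/mol

With Au³⁺/Au reduced at the cathode, E°cell = +1.50 − (+0.77) = +0.73 V and n = 3.
The reaction quotient is [Fe³⁺(aq)]^3 / ([Au³⁺(aq)]·[Fe²⁺(aq)]^3) = 7.69×10^3; by Nernst, E = +0.73 − (0.0592/3)(3.886) = +0.6533 V.
ΔG = −nFE = −(3)(96485)(+0.6533) J/mol = −189 kJ/mol.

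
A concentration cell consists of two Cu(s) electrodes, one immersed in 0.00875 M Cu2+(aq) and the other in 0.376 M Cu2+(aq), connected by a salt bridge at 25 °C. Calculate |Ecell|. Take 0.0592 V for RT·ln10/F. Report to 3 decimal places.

For a concentration cell E°cell = 0, since both electrodes use the same couple.
The compartment with the higher Cu2+(aq) concentration (0.376 M) acts as the cathode; ions are reduced there and produced at the dilute (0.00875 M) anode.
With n = 2, Ecell = −(0.0592/2)·log([dilute]/[conc]) = −(0.0592/2)·log(0.00875/0.376) = +0.048 V.

0.048 V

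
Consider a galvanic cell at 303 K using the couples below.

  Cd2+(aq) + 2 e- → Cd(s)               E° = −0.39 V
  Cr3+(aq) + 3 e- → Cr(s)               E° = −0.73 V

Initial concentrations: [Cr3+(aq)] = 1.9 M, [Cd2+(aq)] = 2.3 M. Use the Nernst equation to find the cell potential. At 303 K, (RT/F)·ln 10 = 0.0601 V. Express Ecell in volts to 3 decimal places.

Cd²⁺/Cd is reduced (cathode, E° = −0.39 V) and Cr³⁺/Cr is oxidized (anode).
The standard potential is −0.39 − (−0.73) = +0.34 V and the balanced reaction transfers n = 6 electrons.
The balanced reaction is 3 Cd2+(aq) + 2 Cr(s) → 3 Cd(s) + 2 Cr3+(aq), so Q = [Cr3+(aq)]^2 / [Cd2+(aq)]^3 = 0.297 and log Q = −0.528.
Applying E = E° − (RT ln10/nF)·log Q gives +0.34 − (0.0601/6)(−0.528) = +0.345 V.

+0.345 V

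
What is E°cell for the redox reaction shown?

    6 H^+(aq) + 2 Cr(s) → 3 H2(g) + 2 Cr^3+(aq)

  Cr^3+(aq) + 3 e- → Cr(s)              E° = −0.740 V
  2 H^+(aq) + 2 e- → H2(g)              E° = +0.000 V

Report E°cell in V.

+0.740 V

H^+(aq) gains electrons, so the 2H⁺/H₂ couple is the cathode; the Cr³⁺/Cr couple is the anode.
E°cell = E°(cathode) − E°(anode) = +0.000 − (−0.740) = +0.740 V.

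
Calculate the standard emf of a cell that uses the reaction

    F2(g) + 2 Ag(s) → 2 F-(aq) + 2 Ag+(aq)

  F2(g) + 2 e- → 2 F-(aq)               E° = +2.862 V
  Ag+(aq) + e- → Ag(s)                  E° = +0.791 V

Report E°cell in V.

+2.071 V

F2(g) gains electrons, so the F₂/F⁻ couple is the cathode; the Ag⁺/Ag couple is the anode.
E°cell = E°(cathode) − E°(anode) = +2.862 − (+0.791) = +2.071 V.
The positive value indicates the reaction is spontaneous as written.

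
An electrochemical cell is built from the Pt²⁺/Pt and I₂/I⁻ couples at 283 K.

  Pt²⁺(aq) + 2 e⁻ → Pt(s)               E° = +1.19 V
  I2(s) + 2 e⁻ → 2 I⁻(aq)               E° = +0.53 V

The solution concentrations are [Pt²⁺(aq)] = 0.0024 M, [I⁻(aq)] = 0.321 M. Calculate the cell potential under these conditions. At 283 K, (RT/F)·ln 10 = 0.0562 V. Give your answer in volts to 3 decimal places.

Since E°(Pt²⁺/Pt) > E°(I₂/I⁻), Pt²⁺/Pt serves as the cathode.
E°cell = E°cat − E°an = +1.19 − (+0.53) = +0.66 V; n = 2.
Balancing gives Pt²⁺(aq) + 2 I⁻(aq) → Pt(s) + I2(s); hence Q = 1 / ([Pt²⁺(aq)]·[I⁻(aq)]^2) = 4.04×10^3 (log Q = 3.607).
By the Nernst equation, E = +0.66 − (0.0562/2)·(3.607) = +0.559 V.

+0.559 V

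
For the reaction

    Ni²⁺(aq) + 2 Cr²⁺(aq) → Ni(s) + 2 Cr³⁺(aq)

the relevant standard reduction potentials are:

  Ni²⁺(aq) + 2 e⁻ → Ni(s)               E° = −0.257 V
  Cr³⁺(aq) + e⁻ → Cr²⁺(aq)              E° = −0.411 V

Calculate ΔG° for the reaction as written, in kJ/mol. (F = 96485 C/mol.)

−29.7 kJ/mol

In the reaction as written Ni²⁺(aq) is reduced, so the Ni²⁺/Ni couple is the cathode and Cr³⁺/Cr²⁺ is the anode.
E°cell = −0.257 − (−0.411) = +0.154 V; balancing electrons gives n = 2.
ΔG° = −nFE°cell = −(2)(96485)(+0.154) J/mol = −29.7 kJ/mol.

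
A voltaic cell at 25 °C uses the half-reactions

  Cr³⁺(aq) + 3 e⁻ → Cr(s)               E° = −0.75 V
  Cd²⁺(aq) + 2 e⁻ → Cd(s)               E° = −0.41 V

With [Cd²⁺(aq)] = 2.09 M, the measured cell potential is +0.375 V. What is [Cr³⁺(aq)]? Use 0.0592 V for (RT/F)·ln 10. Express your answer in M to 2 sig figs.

Cd²⁺/Cd is the cathode (higher E°); E°cell = −0.41 − (−0.75) = +0.34 V with n = 6.
Rearranging E = E° − (0.0592/n)·log Q gives log Q = 6(+0.34 − (+0.375))/0.0592 = −3.547.
Balancing electrons gives 3 Cd²⁺(aq) + 2 Cr(s) → 3 Cd(s) + 2 Cr³⁺(aq); thus Q = [Cr³⁺(aq)]^2 / [Cd²⁺(aq)]^3.
Substituting the known concentrations and solving, log [Cr³⁺(aq)] = −1.293 and [Cr³⁺(aq)] = 0.051 M.

0.051 M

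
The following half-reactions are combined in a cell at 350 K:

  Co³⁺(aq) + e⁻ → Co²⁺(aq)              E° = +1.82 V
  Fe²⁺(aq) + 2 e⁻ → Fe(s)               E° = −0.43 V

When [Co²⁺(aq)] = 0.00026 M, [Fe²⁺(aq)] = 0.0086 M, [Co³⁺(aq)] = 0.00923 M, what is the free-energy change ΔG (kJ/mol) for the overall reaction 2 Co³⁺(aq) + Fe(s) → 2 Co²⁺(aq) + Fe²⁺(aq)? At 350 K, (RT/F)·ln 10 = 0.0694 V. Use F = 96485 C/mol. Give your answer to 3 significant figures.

E°cell = +1.82 − (−0.43) = +2.25 V; the balanced reaction transfers n = 2 electrons.
Q = ([Co²⁺(aq)]^2·[Fe²⁺(aq)]) / [Co³⁺(aq)]^2 = 6.82×10^−6, so log Q = −5.166 and E = +2.25 − (0.0694/2)(−5.166) = +2.4293 V.
ΔG = −nFE = −(2)(96485)(+2.4293) J/mol = −469 kJ/mol.

−469 kJ/mol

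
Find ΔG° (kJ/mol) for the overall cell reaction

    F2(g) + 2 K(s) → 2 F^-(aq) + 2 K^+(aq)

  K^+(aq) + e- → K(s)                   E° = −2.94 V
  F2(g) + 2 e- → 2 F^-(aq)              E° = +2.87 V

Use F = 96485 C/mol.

−1121 kJ/mol

In the reaction as written F2(g) is reduced, so the F₂/F⁻ couple is the cathode and K⁺/K is the anode.
E°cell = +2.87 − (−2.94) = +5.81 V; balancing electrons gives n = 2.
ΔG° = −nFE°cell = −(2)(96485)(+5.81) J/mol = −1121 kJ/mol.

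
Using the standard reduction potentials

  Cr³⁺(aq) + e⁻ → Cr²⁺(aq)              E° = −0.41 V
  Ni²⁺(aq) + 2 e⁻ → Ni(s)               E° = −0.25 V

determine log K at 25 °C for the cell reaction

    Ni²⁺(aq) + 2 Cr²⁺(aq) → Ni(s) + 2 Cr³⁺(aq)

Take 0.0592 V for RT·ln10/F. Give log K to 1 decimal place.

log K = 5.4

The Ni²⁺/Ni couple is reduced (cathode); E°cell = −0.25 − (−0.41) = +0.16 V with n = 2.
At equilibrium E = 0, so log K = nE°cell / 0.0592 = (2)(+0.16) / 0.0592 = 5.4.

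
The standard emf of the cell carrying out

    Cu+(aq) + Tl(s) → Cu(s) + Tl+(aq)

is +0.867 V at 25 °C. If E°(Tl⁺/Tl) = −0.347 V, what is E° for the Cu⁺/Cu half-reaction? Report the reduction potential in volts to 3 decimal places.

+0.520 V

In the reaction as written the Cu⁺/Cu couple is reduced (cathode) and Tl⁺/Tl is oxidized (anode), so E°cell = E°(Cu⁺/Cu) − E°(Tl⁺/Tl).
E°(Cu⁺/Cu) = E°cell + E°(anode) = +0.867 + (−0.347) = +0.520 V.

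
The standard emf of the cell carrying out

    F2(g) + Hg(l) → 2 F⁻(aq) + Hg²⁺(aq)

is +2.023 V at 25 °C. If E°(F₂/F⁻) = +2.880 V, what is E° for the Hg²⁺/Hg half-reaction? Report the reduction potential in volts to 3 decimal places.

In the reaction as written the F₂/F⁻ couple is reduced (cathode) and Hg²⁺/Hg is oxidized (anode), so E°cell = E°(F₂/F⁻) − E°(Hg²⁺/Hg).
E°(Hg²⁺/Hg) = E°(cathode) − E°cell = +2.880 − (+2.023) = +0.857 V.

+0.857 V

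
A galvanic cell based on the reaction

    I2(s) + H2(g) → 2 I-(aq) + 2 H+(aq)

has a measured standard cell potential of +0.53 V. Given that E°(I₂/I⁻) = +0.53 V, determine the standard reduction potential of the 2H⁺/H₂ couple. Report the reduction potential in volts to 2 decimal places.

In the reaction as written the I₂/I⁻ couple is reduced (cathode) and 2H⁺/H₂ is oxidized (anode), so E°cell = E°(I₂/I⁻) − E°(2H⁺/H₂).
E°(2H⁺/H₂) = E°(cathode) − E°cell = +0.53 − (+0.53) = +0.00 V.

+0.00 V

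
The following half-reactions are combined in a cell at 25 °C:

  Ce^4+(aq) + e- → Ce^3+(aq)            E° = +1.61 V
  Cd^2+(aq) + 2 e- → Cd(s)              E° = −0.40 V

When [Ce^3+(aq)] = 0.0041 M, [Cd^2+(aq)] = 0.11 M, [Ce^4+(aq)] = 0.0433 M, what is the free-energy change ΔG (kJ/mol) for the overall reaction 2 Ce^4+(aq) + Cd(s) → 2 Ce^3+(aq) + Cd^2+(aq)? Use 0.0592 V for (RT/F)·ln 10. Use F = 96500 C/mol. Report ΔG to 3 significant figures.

−405 kJ/mol

With Ce⁴⁺/Ce³⁺ reduced at the cathode, E°cell = +1.61 − (−0.40) = +2.01 V and n = 2.
Q = ([Ce^3+(aq)]^2·[Cd^2+(aq)]) / [Ce^4+(aq)]^2 = 0.000986, so log Q = −3.006 and E = +2.01 − (0.0592/2)(−3.006) = +2.0990 V.
Then ΔG = −nFE = −2 × 96500 × +2.0990 J/mol = −405 kJ/mol.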